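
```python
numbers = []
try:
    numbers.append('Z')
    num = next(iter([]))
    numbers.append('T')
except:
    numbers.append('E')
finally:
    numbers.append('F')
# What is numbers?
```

Step-by-step execution trace:
1. try: `numbers.append('Z')` → numbers = ['Z'].
2. `num = next(iter([]))` raises StopIteration; `numbers.append('T')` is not reached.
3. bare `except` matches → `numbers.append('E')` → numbers = ['Z', 'E'].
4. finally always runs: `numbers.append('F')` → numbers = ['Z', 'E', 'F'].
Result: ['Z', 'E', 'F']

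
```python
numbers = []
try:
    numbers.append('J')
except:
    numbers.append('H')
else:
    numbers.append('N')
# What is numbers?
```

Step-by-step execution trace:
1. try: `numbers.append('J')` → numbers = ['J']. No exception raised.
2. `except` is skipped.
3. `else` runs (try completed without exception): `numbers.append('N')` → numbers = ['J', 'N'].
Result: ['J', 'N']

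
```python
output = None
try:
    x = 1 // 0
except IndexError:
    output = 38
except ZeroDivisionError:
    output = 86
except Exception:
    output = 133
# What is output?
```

Step-by-step execution trace:
1. `x = 1 // 0` raises ZeroDivisionError.
2. `except IndexError` does not match ZeroDivisionError; skipped.
3. `except ZeroDivisionError` matches → output = 86.
4. Remaining except clauses are skipped.
Result: 86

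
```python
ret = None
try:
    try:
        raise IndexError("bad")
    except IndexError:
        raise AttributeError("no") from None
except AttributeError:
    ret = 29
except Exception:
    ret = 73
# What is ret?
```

Step-by-step execution trace:
1. Inner try raises IndexError; inner `except IndexError` catches it.
2. `raise AttributeError(...) from None` raises AttributeError (from None suppresses __context__, but the active exception is still AttributeError).
3. Outer `except AttributeError` matches → ret = 29.
4. `except Exception` is not reached.
Result: 29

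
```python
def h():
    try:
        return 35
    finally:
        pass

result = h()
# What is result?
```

Step-by-step execution trace:
1. `h()` enters try: `return 35` sets pending return value 35.
2. Before returning, `finally: pass` runs (no effect).
3. h() returns 35 → result = 35.
Result: 35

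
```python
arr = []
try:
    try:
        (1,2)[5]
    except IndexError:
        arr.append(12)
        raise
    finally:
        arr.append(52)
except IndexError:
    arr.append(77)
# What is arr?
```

Step-by-step execution trace:
1. Inner try: `(1,2)[5]` raises IndexError.
2. Inner `except IndexError` matches → `arr.append(12)` → arr = [12].
3. bare `raise` re-raises IndexError.
4. Inner `finally` runs during unwinding: `arr.append(52)` → arr = [12, 52].
5. Outer `except IndexError` matches → `arr.append(77)` → arr = [12, 52, 77].
Result: [12, 52, 77]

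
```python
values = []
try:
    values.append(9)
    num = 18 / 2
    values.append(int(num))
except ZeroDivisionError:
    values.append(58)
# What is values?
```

Step-by-step execution trace:
1. try: `values.append(9)` → values = [9].
2. `num = 18 / 2` → num = 9.0. No exception raised.
3. `values.append(int(num))` → values = [9, 9].
4. `except ZeroDivisionError` is skipped (no exception was raised).
Result: [9, 9]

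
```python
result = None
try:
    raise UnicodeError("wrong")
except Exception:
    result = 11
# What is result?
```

Step-by-step execution trace:
1. `raise UnicodeError(...)` raises UnicodeError.
2. `except Exception` matches (UnicodeError is a subclass of Exception) → result = 11.
Result: 11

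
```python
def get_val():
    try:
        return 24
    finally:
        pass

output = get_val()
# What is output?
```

Step-by-step execution trace:
1. `get_val()` enters try: `return 24` sets pending return value 24.
2. Before returning, `finally: pass` runs (no effect).
3. get_val() returns 24 → output = 24.
Result: 24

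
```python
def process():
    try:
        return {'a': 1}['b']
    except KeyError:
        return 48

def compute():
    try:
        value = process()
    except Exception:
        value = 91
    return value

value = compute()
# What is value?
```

Step-by-step execution trace:
1. `compute()` calls `process()`.
2. In process: `{'a': 1}['b']` raises KeyError; `except KeyError` catches it → returns 48.
3. In compute: `value = process()` → value = 48. No exception reaches compute.
4. `except Exception` is skipped; compute returns 48.
5. value = 48.
Result: 48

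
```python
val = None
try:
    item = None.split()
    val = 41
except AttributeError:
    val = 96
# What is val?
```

Step-by-step execution trace:
1. `item = None.split()` raises AttributeError.
2. `val = 41` is not reached.
3. `except AttributeError` matches → val = 96.
Result: 96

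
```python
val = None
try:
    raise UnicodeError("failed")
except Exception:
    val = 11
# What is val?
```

Step-by-step execution trace:
1. `raise UnicodeError(...)` raises UnicodeError.
2. `except Exception` matches (UnicodeError is a subclass of Exception) → val = 11.
Result: 11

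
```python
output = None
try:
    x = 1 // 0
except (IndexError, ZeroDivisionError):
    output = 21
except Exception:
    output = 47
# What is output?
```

Step-by-step execution trace:
1. `x = 1 // 0` raises ZeroDivisionError.
2. `except (IndexError, ZeroDivisionError)` matches (ZeroDivisionError is in the tuple) → output = 21.
3. `except Exception` is not reached.
Result: 21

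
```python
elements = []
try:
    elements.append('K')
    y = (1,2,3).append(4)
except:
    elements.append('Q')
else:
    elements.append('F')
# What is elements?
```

Step-by-step execution trace:
1. try: `elements.append('K')` → elements = ['K'].
2. `y = (1,2,3).append(4)` raises AttributeError.
3. bare `except` matches → `elements.append('Q')` → elements = ['K', 'Q'].
4. `else` is skipped (an exception was raised).
Result: ['K', 'Q']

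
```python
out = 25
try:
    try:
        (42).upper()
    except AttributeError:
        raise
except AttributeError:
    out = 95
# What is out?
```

Step-by-step execution trace:
1. Inner try: `(42).upper()` raises AttributeError.
2. Inner `except AttributeError` matches; bare `raise` re-raises the same AttributeError.
3. Outer `except AttributeError` matches → out = 95.
Result: 95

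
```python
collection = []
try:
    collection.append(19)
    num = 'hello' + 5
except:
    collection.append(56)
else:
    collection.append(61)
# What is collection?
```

Step-by-step execution trace:
1. try: `collection.append(19)` → collection = [19].
2. `num = 'hello' + 5` raises TypeError.
3. bare `except` matches → `collection.append(56)` → collection = [19, 56].
4. `else` is skipped (an exception was raised).
Result: [19, 56]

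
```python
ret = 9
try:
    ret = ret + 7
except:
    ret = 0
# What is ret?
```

Step-by-step execution trace:
1. ret starts at 9.
2. try: `ret = ret + 7` → ret = 16. No exception raised.
3. `except` is skipped.
Result: 16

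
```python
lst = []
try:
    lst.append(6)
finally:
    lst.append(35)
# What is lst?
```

Step-by-step execution trace:
1. try: `lst.append(6)` → lst = [6].
2. The try body completes without raising.
3. finally always runs: `lst.append(35)` → lst = [6, 35].
Result: [6, 35]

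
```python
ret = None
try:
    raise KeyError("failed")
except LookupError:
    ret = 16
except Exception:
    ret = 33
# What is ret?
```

Step-by-step execution trace:
1. `raise KeyError(...)` raises KeyError.
2. `except LookupError` matches (KeyError is a subclass of LookupError) → ret = 16.
3. `except Exception` is not reached.
Result: 16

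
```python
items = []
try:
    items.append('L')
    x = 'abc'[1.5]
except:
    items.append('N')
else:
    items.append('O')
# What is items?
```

Step-by-step execution trace:
1. try: `items.append('L')` → items = ['L'].
2. `x = 'abc'[1.5]` raises TypeError.
3. bare `except` matches → `items.append('N')` → items = ['L', 'N'].
4. `else` is skipped (an exception was raised).
Result: ['L', 'N']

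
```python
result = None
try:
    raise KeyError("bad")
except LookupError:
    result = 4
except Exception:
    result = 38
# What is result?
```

Step-by-step execution trace:
1. `raise KeyError(...)` raises KeyError.
2. `except LookupError` matches (KeyError is a subclass of LookupError) → result = 4.
3. `except Exception` is not reached.
Result: 4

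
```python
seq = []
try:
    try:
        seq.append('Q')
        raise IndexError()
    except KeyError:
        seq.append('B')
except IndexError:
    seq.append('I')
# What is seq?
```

Step-by-step execution trace:
1. Inner try: `seq.append('Q')` → seq = ['Q'].
2. `raise IndexError()` raises IndexError.
3. Inner `except KeyError` does not match IndexError; exception propagates to outer try.
4. Outer `except IndexError` matches → `seq.append('I')` → seq = ['Q', 'I'].
Result: ['Q', 'I']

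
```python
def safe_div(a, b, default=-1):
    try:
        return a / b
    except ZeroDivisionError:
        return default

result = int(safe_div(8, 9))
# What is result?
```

Step-by-step execution trace:
1. `safe_div(8, 9)` enters try: `return 8 / 9` → returns 0.8888888888888888. No exception raised.
2. `except ZeroDivisionError` is skipped.
3. `int(0.8888888888888888)` → 0 → result = 0.
Result: 0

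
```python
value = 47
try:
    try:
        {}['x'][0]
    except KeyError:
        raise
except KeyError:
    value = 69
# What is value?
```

Step-by-step execution trace:
1. Inner try: `{}['x'][0]` raises KeyError.
2. Inner `except KeyError` matches; bare `raise` re-raises the same KeyError.
3. Outer `except KeyError` matches → value = 69.
Result: 69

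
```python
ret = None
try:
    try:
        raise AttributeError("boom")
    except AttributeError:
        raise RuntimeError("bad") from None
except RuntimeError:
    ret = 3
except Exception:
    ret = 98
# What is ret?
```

Step-by-step execution trace:
1. Inner try raises AttributeError; inner `except AttributeError` catches it.
2. `raise RuntimeError(...) from None` raises RuntimeError (from None suppresses __context__, but the active exception is still RuntimeError).
3. Outer `except RuntimeError` matches → ret = 3.
4. `except Exception` is not reached.
Result: 3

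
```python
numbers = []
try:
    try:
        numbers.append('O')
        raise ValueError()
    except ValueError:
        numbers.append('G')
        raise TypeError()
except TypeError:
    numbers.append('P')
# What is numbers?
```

Step-by-step execution trace:
1. Inner try: `numbers.append('O')` → numbers = ['O'].
2. `raise ValueError()` raises ValueError.
3. Inner `except ValueError` matches → `numbers.append('G')` → numbers = ['O', 'G'].
4. `raise TypeError()` raises TypeError; propagates to outer try.
5. Outer `except TypeError` matches → `numbers.append('P')` → numbers = ['O', 'G', 'P'].
Result: ['O', 'G', 'P']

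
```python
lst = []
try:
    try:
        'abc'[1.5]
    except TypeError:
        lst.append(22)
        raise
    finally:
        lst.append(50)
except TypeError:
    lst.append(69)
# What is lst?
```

Step-by-step execution trace:
1. Inner try: `'abc'[1.5]` raises TypeError.
2. Inner `except TypeError` matches → `lst.append(22)` → lst = [22].
3. bare `raise` re-raises TypeError.
4. Inner `finally` runs during unwinding: `lst.append(50)` → lst = [22, 50].
5. Outer `except TypeError` matches → `lst.append(69)` → lst = [22, 50, 69].
Result: [22, 50, 69]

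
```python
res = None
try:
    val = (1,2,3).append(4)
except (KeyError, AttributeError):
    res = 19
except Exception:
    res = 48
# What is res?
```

Step-by-step execution trace:
1. `val = (1,2,3).append(4)` raises AttributeError.
2. `except (KeyError, AttributeError)` matches (AttributeError is in the tuple) → res = 19.
3. `except Exception` is not reached.
Result: 19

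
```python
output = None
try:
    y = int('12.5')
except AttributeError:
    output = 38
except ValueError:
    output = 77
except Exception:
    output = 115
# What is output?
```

Step-by-step execution trace:
1. `y = int('12.5')` raises ValueError.
2. `except AttributeError` does not match ValueError; skipped.
3. `except ValueError` matches → output = 77.
4. Remaining except clauses are skipped.
Result: 77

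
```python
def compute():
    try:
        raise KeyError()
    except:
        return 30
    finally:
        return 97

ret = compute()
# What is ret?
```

Step-by-step execution trace:
1. `compute()` enters try: `raise KeyError()` raises KeyError.
2. bare `except` matches → `return 30` sets pending return value 30.
3. Before returning, `finally: return 97` runs and overrides the pending return.
4. compute() returns 97 → ret = 97.
Result: 97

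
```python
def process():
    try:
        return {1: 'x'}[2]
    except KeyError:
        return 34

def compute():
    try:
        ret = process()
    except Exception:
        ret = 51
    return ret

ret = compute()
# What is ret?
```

Step-by-step execution trace:
1. `compute()` calls `process()`.
2. In process: `{1: 'x'}[2]` raises KeyError; `except KeyError` catches it → returns 34.
3. In compute: `ret = process()` → ret = 34. No exception reaches compute.
4. `except Exception` is skipped; compute returns 34.
5. ret = 34.
Result: 34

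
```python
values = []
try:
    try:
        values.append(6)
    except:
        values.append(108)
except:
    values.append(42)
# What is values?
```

Step-by-step execution trace:
1. Inner try: `values.append(6)` → values = [6]. No exception raised.
2. Inner `except` is skipped.
3. Inner try completes normally; outer `except` is skipped.
Result: [6]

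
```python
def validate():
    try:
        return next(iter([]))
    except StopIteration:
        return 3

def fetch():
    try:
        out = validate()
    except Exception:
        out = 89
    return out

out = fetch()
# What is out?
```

Step-by-step execution trace:
1. `fetch()` calls `validate()`.
2. In validate: `next(iter([]))` raises StopIteration; `except StopIteration` catches it → returns 3.
3. In fetch: `out = validate()` → out = 3. No exception reaches fetch.
4. `except Exception` is skipped; fetch returns 3.
5. out = 3.
Result: 3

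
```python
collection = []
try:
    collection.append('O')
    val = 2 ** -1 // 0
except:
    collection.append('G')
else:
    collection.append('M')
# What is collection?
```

Step-by-step execution trace:
1. try: `collection.append('O')` → collection = ['O'].
2. `val = 2 ** -1 // 0` raises ZeroDivisionError.
3. bare `except` matches → `collection.append('G')` → collection = ['O', 'G'].
4. `else` is skipped (an exception was raised).
Result: ['O', 'G']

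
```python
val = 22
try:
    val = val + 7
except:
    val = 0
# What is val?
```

Step-by-step execution trace:
1. val starts at 22.
2. try: `val = val + 7` → val = 29. No exception raised.
3. `except` is skipped.
Result: 29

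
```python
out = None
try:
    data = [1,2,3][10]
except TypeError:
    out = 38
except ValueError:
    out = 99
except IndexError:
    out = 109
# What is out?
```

Step-by-step execution trace:
1. `data = [1,2,3][10]` raises IndexError.
2. `except TypeError` does not match IndexError; skipped.
3. `except ValueError` does not match IndexError; skipped.
4. `except IndexError` matches → out = 109.
Result: 109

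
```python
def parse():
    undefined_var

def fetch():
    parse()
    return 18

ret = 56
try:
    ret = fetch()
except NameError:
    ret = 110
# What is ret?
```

Step-by-step execution trace:
1. ret starts at 56.
2. try: `fetch()` calls `parse()`.
3. `parse()` evaluates `undefined_var`, which raises NameError; it propagates through fetch (uncaught).
4. `return 18` in fetch is not reached; the assignment to ret does not complete.
5. `except NameError` matches → ret = 110.
Result: 110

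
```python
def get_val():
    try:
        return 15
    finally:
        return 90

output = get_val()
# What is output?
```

Step-by-step execution trace:
1. `get_val()` enters try: `return 15` sets pending return value 15.
2. Before returning, `finally: return 90` runs and overrides the pending return.
3. get_val() returns 90 → output = 90.
Result: 90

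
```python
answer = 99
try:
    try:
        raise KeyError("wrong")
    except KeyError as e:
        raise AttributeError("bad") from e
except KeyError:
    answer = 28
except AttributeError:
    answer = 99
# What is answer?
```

Step-by-step execution trace:
1. Inner try raises KeyError; inner `except KeyError as e` catches it.
2. `raise AttributeError(...) from e` raises AttributeError (KeyError is attached as __cause__, but only AttributeError is active).
3. Outer `except KeyError` does not match AttributeError; skipped.
4. Outer `except AttributeError` matches → answer = 99.
Result: 99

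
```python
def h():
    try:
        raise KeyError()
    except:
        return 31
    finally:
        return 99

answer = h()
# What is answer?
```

Step-by-step execution trace:
1. `h()` enters try: `raise KeyError()` raises KeyError.
2. bare `except` matches → `return 31` sets pending return value 31.
3. Before returning, `finally: return 99` runs and overrides the pending return.
4. h() returns 99 → answer = 99.
Result: 99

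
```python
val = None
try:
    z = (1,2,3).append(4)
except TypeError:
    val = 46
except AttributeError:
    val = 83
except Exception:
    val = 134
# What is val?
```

Step-by-step execution trace:
1. `z = (1,2,3).append(4)` raises AttributeError.
2. `except TypeError` does not match AttributeError; skipped.
3. `except AttributeError` matches → val = 83.
4. Remaining except clauses are skipped.
Result: 83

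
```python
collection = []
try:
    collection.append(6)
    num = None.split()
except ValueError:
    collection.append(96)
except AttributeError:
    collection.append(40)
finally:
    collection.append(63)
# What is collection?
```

Step-by-step execution trace:
1. try: `collection.append(6)` → collection = [6].
2. `num = None.split()` raises AttributeError.
3. `except ValueError` does not match AttributeError; skipped.
4. `except AttributeError` matches → `collection.append(40)` → collection = [6, 40].
5. finally always runs: `collection.append(63)` → collection = [6, 40, 63].
Result: [6, 40, 63]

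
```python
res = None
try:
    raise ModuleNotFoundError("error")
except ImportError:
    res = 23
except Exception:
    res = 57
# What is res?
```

Step-by-step execution trace:
1. `raise ModuleNotFoundError(...)` raises ModuleNotFoundError.
2. `except ImportError` matches (ModuleNotFoundError is a subclass of ImportError) → res = 23.
3. `except Exception` is not reached.
Result: 23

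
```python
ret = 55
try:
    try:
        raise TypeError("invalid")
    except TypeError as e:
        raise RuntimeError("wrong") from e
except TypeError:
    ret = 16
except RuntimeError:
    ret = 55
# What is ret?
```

Step-by-step execution trace:
1. Inner try raises TypeError; inner `except TypeError as e` catches it.
2. `raise RuntimeError(...) from e` raises RuntimeError (TypeError is attached as __cause__, but only RuntimeError is active).
3. Outer `except TypeError` does not match RuntimeError; skipped.
4. Outer `except RuntimeError` matches → ret = 55.
Result: 55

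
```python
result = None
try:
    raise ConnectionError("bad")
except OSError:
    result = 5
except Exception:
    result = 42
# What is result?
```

Step-by-step execution trace:
1. `raise ConnectionError(...)` raises ConnectionError.
2. `except OSError` matches (ConnectionError is a subclass of OSError) → result = 5.
3. `except Exception` is not reached.
Result: 5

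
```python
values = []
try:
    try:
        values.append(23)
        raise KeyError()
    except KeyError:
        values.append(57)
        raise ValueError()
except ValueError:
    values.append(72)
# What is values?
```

Step-by-step execution trace:
1. Inner try: `values.append(23)` → values = [23].
2. `raise KeyError()` raises KeyError.
3. Inner `except KeyError` matches → `values.append(57)` → values = [23, 57].
4. `raise ValueError()` raises ValueError; propagates to outer try.
5. Outer `except ValueError` matches → `values.append(72)` → values = [23, 57, 72].
Result: [23, 57, 72]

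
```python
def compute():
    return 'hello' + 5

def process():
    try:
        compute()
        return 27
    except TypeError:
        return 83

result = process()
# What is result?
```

Step-by-step execution trace:
1. `process()` calls `compute()`.
2. `compute()` evaluates `'hello' + 5`, which raises TypeError; it propagates to the caller.
3. `return 27` is not reached.
4. `except TypeError` in process matches → returns 83.
5. result = 83.
Result: 83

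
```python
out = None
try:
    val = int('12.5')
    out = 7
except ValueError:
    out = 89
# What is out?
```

Step-by-step execution trace:
1. `val = int('12.5')` raises ValueError.
2. `out = 7` is not reached.
3. `except ValueError` matches → out = 89.
Result: 89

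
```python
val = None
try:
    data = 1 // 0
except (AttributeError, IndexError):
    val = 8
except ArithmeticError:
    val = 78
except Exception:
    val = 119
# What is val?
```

Step-by-step execution trace:
1. `data = 1 // 0` raises ZeroDivisionError.
2. `except (AttributeError, IndexError)` does not match ZeroDivisionError; skipped.
3. `except ArithmeticError` matches (ZeroDivisionError is a subclass of ArithmeticError) → val = 78.
4. `except Exception` is not reached.
Result: 78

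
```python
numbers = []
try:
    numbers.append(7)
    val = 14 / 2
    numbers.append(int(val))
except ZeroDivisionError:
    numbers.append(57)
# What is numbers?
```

Step-by-step execution trace:
1. try: `numbers.append(7)` → numbers = [7].
2. `val = 14 / 2` → val = 7.0. No exception raised.
3. `numbers.append(int(val))` → numbers = [7, 7].
4. `except ZeroDivisionError` is skipped (no exception was raised).
Result: [7, 7]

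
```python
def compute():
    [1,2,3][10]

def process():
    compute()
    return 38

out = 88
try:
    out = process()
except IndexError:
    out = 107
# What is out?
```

Step-by-step execution trace:
1. out starts at 88.
2. try: `process()` calls `compute()`.
3. `compute()` evaluates `[1,2,3][10]`, which raises IndexError; it propagates through process (uncaught).
4. `return 38` in process is not reached; the assignment to out does not complete.
5. `except IndexError` matches → out = 107.
Result: 107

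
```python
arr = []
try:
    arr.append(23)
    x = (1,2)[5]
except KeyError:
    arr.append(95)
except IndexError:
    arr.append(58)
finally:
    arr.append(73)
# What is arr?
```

Step-by-step execution trace:
1. try: `arr.append(23)` → arr = [23].
2. `x = (1,2)[5]` raises IndexError.
3. `except KeyError` does not match IndexError; skipped.
4. `except IndexError` matches → `arr.append(58)` → arr = [23, 58].
5. finally always runs: `arr.append(73)` → arr = [23, 58, 73].
Result: [23, 58, 73]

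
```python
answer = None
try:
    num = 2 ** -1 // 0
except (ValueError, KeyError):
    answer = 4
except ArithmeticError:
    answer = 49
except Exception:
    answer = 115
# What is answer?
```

Step-by-step execution trace:
1. `num = 2 ** -1 // 0` raises ZeroDivisionError.
2. `except (ValueError, KeyError)` does not match ZeroDivisionError; skipped.
3. `except ArithmeticError` matches (ZeroDivisionError is a subclass of ArithmeticError) → answer = 49.
4. `except Exception` is not reached.
Result: 49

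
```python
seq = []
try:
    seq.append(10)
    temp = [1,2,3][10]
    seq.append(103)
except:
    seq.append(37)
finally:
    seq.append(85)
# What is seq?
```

Step-by-step execution trace:
1. try: `seq.append(10)` → seq = [10].
2. `temp = [1,2,3][10]` raises IndexError; `seq.append(103)` is not reached.
3. bare `except` matches → `seq.append(37)` → seq = [10, 37].
4. finally always runs: `seq.append(85)` → seq = [10, 37, 85].
Result: [10, 37, 85]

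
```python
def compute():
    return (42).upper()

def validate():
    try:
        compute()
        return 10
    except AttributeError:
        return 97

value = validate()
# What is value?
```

Step-by-step execution trace:
1. `validate()` calls `compute()`.
2. `compute()` evaluates `(42).upper()`, which raises AttributeError; it propagates to the caller.
3. `return 10` is not reached.
4. `except AttributeError` in validate matches → returns 97.
5. value = 97.
Result: 97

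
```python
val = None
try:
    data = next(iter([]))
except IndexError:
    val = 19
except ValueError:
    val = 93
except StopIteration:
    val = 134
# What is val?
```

Step-by-step execution trace:
1. `data = next(iter([]))` raises StopIteration.
2. `except IndexError` does not match StopIteration; skipped.
3. `except ValueError` does not match StopIteration; skipped.
4. `except StopIteration` matches → val = 134.
Result: 134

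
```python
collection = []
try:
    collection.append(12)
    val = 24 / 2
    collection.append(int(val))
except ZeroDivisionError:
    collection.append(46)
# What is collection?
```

Step-by-step execution trace:
1. try: `collection.append(12)` → collection = [12].
2. `val = 24 / 2` → val = 12.0. No exception raised.
3. `collection.append(int(val))` → collection = [12, 12].
4. `except ZeroDivisionError` is skipped (no exception was raised).
Result: [12, 12]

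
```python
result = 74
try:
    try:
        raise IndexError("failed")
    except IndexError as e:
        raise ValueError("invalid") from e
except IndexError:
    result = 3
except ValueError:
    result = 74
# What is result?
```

Step-by-step execution trace:
1. Inner try raises IndexError; inner `except IndexError as e` catches it.
2. `raise ValueError(...) from e` raises ValueError (IndexError is attached as __cause__, but only ValueError is active).
3. Outer `except IndexError` does not match ValueError; skipped.
4. Outer `except ValueError` matches → result = 74.
Result: 74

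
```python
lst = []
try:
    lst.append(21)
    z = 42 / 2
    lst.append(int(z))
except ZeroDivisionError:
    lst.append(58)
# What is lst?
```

Step-by-step execution trace:
1. try: `lst.append(21)` → lst = [21].
2. `z = 42 / 2` → z = 21.0. No exception raised.
3. `lst.append(int(z))` → lst = [21, 21].
4. `except ZeroDivisionError` is skipped (no exception was raised).
Result: [21, 21]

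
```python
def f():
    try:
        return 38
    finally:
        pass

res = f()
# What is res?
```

Step-by-step execution trace:
1. `f()` enters try: `return 38` sets pending return value 38.
2. Before returning, `finally: pass` runs (no effect).
3. f() returns 38 → res = 38.
Result: 38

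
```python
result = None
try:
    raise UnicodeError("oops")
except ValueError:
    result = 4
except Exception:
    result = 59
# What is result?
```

Step-by-step execution trace:
1. `raise UnicodeError(...)` raises UnicodeError.
2. `except ValueError` matches (UnicodeError is a subclass of ValueError) → result = 4.
3. `except Exception` is not reached.
Result: 4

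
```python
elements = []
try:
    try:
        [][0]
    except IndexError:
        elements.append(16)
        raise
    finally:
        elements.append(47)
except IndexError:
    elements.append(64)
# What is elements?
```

Step-by-step execution trace:
1. Inner try: `[][0]` raises IndexError.
2. Inner `except IndexError` matches → `elements.append(16)` → elements = [16].
3. bare `raise` re-raises IndexError.
4. Inner `finally` runs during unwinding: `elements.append(47)` → elements = [16, 47].
5. Outer `except IndexError` matches → `elements.append(64)` → elements = [16, 47, 64].
Result: [16, 47, 64]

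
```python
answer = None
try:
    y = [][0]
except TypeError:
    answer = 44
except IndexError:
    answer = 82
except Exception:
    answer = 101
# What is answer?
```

Step-by-step execution trace:
1. `y = [][0]` raises IndexError.
2. `except TypeError` does not match IndexError; skipped.
3. `except IndexError` matches → answer = 82.
4. Remaining except clauses are skipped.
Result: 82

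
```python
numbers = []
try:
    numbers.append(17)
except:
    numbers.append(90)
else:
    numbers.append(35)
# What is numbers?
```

Step-by-step execution trace:
1. try: `numbers.append(17)` → numbers = [17]. No exception raised.
2. `except` is skipped.
3. `else` runs (try completed without exception): `numbers.append(35)` → numbers = [17, 35].
Result: [17, 35]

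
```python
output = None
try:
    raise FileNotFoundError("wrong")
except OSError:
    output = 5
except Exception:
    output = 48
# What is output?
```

Step-by-step execution trace:
1. `raise FileNotFoundError(...)` raises FileNotFoundError.
2. `except OSError` matches (FileNotFoundError is a subclass of OSError) → output = 5.
3. `except Exception` is not reached.
Result: 5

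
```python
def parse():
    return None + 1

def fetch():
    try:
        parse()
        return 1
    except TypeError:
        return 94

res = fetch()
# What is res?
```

Step-by-step execution trace:
1. `fetch()` calls `parse()`.
2. `parse()` evaluates `None + 1`, which raises TypeError; it propagates to the caller.
3. `return 1` is not reached.
4. `except TypeError` in fetch matches → returns 94.
5. res = 94.
Result: 94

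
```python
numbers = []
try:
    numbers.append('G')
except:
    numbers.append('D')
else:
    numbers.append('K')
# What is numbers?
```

Step-by-step execution trace:
1. try: `numbers.append('G')` → numbers = ['G']. No exception raised.
2. `except` is skipped.
3. `else` runs (try completed without exception): `numbers.append('K')` → numbers = ['G', 'K'].
Result: ['G', 'K']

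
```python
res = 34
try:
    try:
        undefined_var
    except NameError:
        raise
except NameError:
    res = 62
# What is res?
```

Step-by-step execution trace:
1. Inner try: `undefined_var` raises NameError.
2. Inner `except NameError` matches; bare `raise` re-raises the same NameError.
3. Outer `except NameError` matches → res = 62.
Result: 62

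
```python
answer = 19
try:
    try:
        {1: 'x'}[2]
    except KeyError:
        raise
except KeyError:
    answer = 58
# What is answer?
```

Step-by-step execution trace:
1. Inner try: `{1: 'x'}[2]` raises KeyError.
2. Inner `except KeyError` matches; bare `raise` re-raises the same KeyError.
3. Outer `except KeyError` matches → answer = 58.
Result: 58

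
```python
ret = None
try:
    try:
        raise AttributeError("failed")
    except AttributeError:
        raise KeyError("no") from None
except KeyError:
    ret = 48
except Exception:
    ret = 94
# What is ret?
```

Step-by-step execution trace:
1. Inner try raises AttributeError; inner `except AttributeError` catches it.
2. `raise KeyError(...) from None` raises KeyError (from None suppresses __context__, but the active exception is still KeyError).
3. Outer `except KeyError` matches → ret = 48.
4. `except Exception` is not reached.
Result: 48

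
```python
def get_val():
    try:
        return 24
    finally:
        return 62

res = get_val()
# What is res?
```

Step-by-step execution trace:
1. `get_val()` enters try: `return 24` sets pending return value 24.
2. Before returning, `finally: return 62` runs and overrides the pending return.
3. get_val() returns 62 → res = 62.
Result: 62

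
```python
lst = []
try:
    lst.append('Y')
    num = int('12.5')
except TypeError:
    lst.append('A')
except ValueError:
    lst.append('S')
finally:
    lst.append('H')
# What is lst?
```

Step-by-step execution trace:
1. try: `lst.append('Y')` → lst = ['Y'].
2. `num = int('12.5')` raises ValueError.
3. `except TypeError` does not match ValueError; skipped.
4. `except ValueError` matches → `lst.append('S')` → lst = ['Y', 'S'].
5. finally always runs: `lst.append('H')` → lst = ['Y', 'S', 'H'].
Result: ['Y', 'S', 'H']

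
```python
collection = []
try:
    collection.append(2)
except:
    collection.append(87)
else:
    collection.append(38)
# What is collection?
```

Step-by-step execution trace:
1. try: `collection.append(2)` → collection = [2]. No exception raised.
2. `except` is skipped.
3. `else` runs (try completed without exception): `collection.append(38)` → collection = [2, 38].
Result: [2, 38]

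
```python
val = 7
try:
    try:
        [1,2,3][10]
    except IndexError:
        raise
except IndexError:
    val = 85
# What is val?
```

Step-by-step execution trace:
1. Inner try: `[1,2,3][10]` raises IndexError.
2. Inner `except IndexError` matches; bare `raise` re-raises the same IndexError.
3. Outer `except IndexError` matches → val = 85.
Result: 85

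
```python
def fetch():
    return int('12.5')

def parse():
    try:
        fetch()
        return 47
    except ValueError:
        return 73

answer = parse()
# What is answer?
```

Step-by-step execution trace:
1. `parse()` calls `fetch()`.
2. `fetch()` evaluates `int('12.5')`, which raises ValueError; it propagates to the caller.
3. `return 47` is not reached.
4. `except ValueError` in parse matches → returns 73.
5. answer = 73.
Result: 73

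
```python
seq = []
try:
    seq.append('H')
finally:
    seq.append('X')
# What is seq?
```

Step-by-step execution trace:
1. try: `seq.append('H')` → seq = ['H'].
2. The try body completes without raising.
3. finally always runs: `seq.append('X')` → seq = ['H', 'X'].
Result: ['H', 'X']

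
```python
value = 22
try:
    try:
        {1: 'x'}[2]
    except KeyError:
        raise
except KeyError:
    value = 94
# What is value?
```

Step-by-step execution trace:
1. Inner try: `{1: 'x'}[2]` raises KeyError.
2. Inner `except KeyError` matches; bare `raise` re-raises the same KeyError.
3. Outer `except KeyError` matches → value = 94.
Result: 94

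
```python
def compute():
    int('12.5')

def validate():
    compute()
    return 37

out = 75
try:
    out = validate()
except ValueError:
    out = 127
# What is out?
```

Step-by-step execution trace:
1. out starts at 75.
2. try: `validate()` calls `compute()`.
3. `compute()` evaluates `int('12.5')`, which raises ValueError; it propagates through validate (uncaught).
4. `return 37` in validate is not reached; the assignment to out does not complete.
5. `except ValueError` matches → out = 127.
Result: 127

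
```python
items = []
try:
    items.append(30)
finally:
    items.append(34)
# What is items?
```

Step-by-step execution trace:
1. try: `items.append(30)` → items = [30].
2. The try body completes without raising.
3. finally always runs: `items.append(34)` → items = [30, 34].
Result: [30, 34]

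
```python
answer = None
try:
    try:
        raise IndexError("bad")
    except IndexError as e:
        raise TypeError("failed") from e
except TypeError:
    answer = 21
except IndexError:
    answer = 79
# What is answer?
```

Step-by-step execution trace:
1. Inner try raises IndexError; inner `except IndexError as e` catches it.
2. `raise TypeError(...) from e` raises TypeError (IndexError is attached as __cause__, but only TypeError is active).
3. Outer `except TypeError` matches → answer = 21.
4. `except IndexError` is not reached.
Result: 21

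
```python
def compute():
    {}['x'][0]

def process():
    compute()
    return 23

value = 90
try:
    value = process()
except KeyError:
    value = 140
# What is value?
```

Step-by-step execution trace:
1. value starts at 90.
2. try: `process()` calls `compute()`.
3. `compute()` evaluates `{}['x'][0]`, which raises KeyError; it propagates through process (uncaught).
4. `return 23` in process is not reached; the assignment to value does not complete.
5. `except KeyError` matches → value = 140.
Result: 140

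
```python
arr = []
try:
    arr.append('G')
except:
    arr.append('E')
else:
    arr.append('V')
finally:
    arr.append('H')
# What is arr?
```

Step-by-step execution trace:
1. try: `arr.append('G')` → arr = ['G']. No exception raised.
2. `except` is skipped.
3. `else` runs: `arr.append('V')` → arr = ['G', 'V'].
4. `finally` always runs: `arr.append('H')` → arr = ['G', 'V', 'H'].
Result: ['G', 'V', 'H']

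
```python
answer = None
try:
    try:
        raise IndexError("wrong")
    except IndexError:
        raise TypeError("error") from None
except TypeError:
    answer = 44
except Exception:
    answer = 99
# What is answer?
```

Step-by-step execution trace:
1. Inner try raises IndexError; inner `except IndexError` catches it.
2. `raise TypeError(...) from None` raises TypeError (from None suppresses __context__, but the active exception is still TypeError).
3. Outer `except TypeError` matches → answer = 44.
4. `except Exception` is not reached.
Result: 44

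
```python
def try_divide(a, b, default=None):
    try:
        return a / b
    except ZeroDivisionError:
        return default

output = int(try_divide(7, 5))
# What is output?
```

Step-by-step execution trace:
1. `try_divide(7, 5)` enters try: `return 7 / 5` → returns 1.4. No exception raised.
2. `except ZeroDivisionError` is skipped.
3. `int(1.4)` → 1 → output = 1.
Result: 1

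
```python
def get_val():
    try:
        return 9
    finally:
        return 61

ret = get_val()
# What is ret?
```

Step-by-step execution trace:
1. `get_val()` enters try: `return 9` sets pending return value 9.
2. Before returning, `finally: return 61` runs and overrides the pending return.
3. get_val() returns 61 → ret = 61.
Result: 61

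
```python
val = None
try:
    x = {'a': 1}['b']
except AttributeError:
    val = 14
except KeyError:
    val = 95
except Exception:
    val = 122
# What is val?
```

Step-by-step execution trace:
1. `x = {'a': 1}['b']` raises KeyError.
2. `except AttributeError` does not match KeyError; skipped.
3. `except KeyError` matches → val = 95.
4. Remaining except clauses are skipped.
Result: 95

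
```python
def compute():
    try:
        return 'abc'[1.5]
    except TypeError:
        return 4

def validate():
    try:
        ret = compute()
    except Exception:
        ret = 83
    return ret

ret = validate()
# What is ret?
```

Step-by-step execution trace:
1. `validate()` calls `compute()`.
2. In compute: `'abc'[1.5]` raises TypeError; `except TypeError` catches it → returns 4.
3. In validate: `ret = compute()` → ret = 4. No exception reaches validate.
4. `except Exception` is skipped; validate returns 4.
5. ret = 4.
Result: 4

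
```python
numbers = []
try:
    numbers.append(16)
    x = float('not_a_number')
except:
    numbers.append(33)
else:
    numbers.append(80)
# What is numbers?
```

Step-by-step execution trace:
1. try: `numbers.append(16)` → numbers = [16].
2. `x = float('not_a_number')` raises ValueError.
3. bare `except` matches → `numbers.append(33)` → numbers = [16, 33].
4. `else` is skipped (an exception was raised).
Result: [16, 33]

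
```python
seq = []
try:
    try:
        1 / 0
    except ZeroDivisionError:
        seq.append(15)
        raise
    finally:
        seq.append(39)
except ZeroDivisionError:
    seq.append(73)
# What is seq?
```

Step-by-step execution trace:
1. Inner try: `1 / 0` raises ZeroDivisionError.
2. Inner `except ZeroDivisionError` matches → `seq.append(15)` → seq = [15].
3. bare `raise` re-raises ZeroDivisionError.
4. Inner `finally` runs during unwinding: `seq.append(39)` → seq = [15, 39].
5. Outer `except ZeroDivisionError` matches → `seq.append(73)` → seq = [15, 39, 73].
Result: [15, 39, 73]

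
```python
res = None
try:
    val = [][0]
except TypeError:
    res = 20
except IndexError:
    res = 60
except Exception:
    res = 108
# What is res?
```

Step-by-step execution trace:
1. `val = [][0]` raises IndexError.
2. `except TypeError` does not match IndexError; skipped.
3. `except IndexError` matches → res = 60.
4. Remaining except clauses are skipped.
Result: 60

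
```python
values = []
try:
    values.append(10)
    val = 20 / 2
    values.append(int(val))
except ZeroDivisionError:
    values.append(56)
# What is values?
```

Step-by-step execution trace:
1. try: `values.append(10)` → values = [10].
2. `val = 20 / 2` → val = 10.0. No exception raised.
3. `values.append(int(val))` → values = [10, 10].
4. `except ZeroDivisionError` is skipped (no exception was raised).
Result: [10, 10]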